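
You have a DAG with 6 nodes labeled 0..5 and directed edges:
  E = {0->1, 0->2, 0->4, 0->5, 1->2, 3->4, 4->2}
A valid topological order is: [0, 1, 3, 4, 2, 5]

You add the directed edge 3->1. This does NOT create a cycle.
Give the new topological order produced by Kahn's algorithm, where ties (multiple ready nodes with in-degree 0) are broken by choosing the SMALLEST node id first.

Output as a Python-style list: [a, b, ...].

Old toposort: [0, 1, 3, 4, 2, 5]
Added edge: 3->1
Position of 3 (2) > position of 1 (1). Must reorder: 3 must now come before 1.
Run Kahn's algorithm (break ties by smallest node id):
  initial in-degrees: [0, 2, 3, 0, 2, 1]
  ready (indeg=0): [0, 3]
  pop 0: indeg[1]->1; indeg[2]->2; indeg[4]->1; indeg[5]->0 | ready=[3, 5] | order so far=[0]
  pop 3: indeg[1]->0; indeg[4]->0 | ready=[1, 4, 5] | order so far=[0, 3]
  pop 1: indeg[2]->1 | ready=[4, 5] | order so far=[0, 3, 1]
  pop 4: indeg[2]->0 | ready=[2, 5] | order so far=[0, 3, 1, 4]
  pop 2: no out-edges | ready=[5] | order so far=[0, 3, 1, 4, 2]
  pop 5: no out-edges | ready=[] | order so far=[0, 3, 1, 4, 2, 5]
  Result: [0, 3, 1, 4, 2, 5]

Answer: [0, 3, 1, 4, 2, 5]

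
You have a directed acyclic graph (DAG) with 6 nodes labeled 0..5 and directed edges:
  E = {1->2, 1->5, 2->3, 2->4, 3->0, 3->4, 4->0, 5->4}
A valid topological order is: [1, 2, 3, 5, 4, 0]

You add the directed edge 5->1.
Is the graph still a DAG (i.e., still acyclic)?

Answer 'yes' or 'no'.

Given toposort: [1, 2, 3, 5, 4, 0]
Position of 5: index 3; position of 1: index 0
New edge 5->1: backward (u after v in old order)
Backward edge: old toposort is now invalid. Check if this creates a cycle.
Does 1 already reach 5? Reachable from 1: [0, 1, 2, 3, 4, 5]. YES -> cycle!
Still a DAG? no

Answer: no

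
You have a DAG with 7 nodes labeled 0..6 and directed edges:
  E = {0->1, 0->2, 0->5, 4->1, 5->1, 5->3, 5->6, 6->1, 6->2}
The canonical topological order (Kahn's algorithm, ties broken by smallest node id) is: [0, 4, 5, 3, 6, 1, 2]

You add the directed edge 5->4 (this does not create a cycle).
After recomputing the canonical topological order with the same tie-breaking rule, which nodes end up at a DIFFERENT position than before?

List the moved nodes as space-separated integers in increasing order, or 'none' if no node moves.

Answer: 3 4 5

Derivation:
Old toposort: [0, 4, 5, 3, 6, 1, 2]
Added edge 5->4
Recompute Kahn (smallest-id tiebreak):
  initial in-degrees: [0, 4, 2, 1, 1, 1, 1]
  ready (indeg=0): [0]
  pop 0: indeg[1]->3; indeg[2]->1; indeg[5]->0 | ready=[5] | order so far=[0]
  pop 5: indeg[1]->2; indeg[3]->0; indeg[4]->0; indeg[6]->0 | ready=[3, 4, 6] | order so far=[0, 5]
  pop 3: no out-edges | ready=[4, 6] | order so far=[0, 5, 3]
  pop 4: indeg[1]->1 | ready=[6] | order so far=[0, 5, 3, 4]
  pop 6: indeg[1]->0; indeg[2]->0 | ready=[1, 2] | order so far=[0, 5, 3, 4, 6]
  pop 1: no out-edges | ready=[2] | order so far=[0, 5, 3, 4, 6, 1]
  pop 2: no out-edges | ready=[] | order so far=[0, 5, 3, 4, 6, 1, 2]
New canonical toposort: [0, 5, 3, 4, 6, 1, 2]
Compare positions:
  Node 0: index 0 -> 0 (same)
  Node 1: index 5 -> 5 (same)
  Node 2: index 6 -> 6 (same)
  Node 3: index 3 -> 2 (moved)
  Node 4: index 1 -> 3 (moved)
  Node 5: index 2 -> 1 (moved)
  Node 6: index 4 -> 4 (same)
Nodes that changed position: 3 4 5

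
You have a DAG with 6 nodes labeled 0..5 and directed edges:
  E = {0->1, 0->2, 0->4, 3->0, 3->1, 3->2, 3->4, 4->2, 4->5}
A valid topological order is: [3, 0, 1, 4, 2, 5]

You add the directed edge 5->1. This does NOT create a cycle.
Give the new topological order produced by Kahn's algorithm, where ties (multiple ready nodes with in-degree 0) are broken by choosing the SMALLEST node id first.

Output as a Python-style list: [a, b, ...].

Answer: [3, 0, 4, 2, 5, 1]

Derivation:
Old toposort: [3, 0, 1, 4, 2, 5]
Added edge: 5->1
Position of 5 (5) > position of 1 (2). Must reorder: 5 must now come before 1.
Run Kahn's algorithm (break ties by smallest node id):
  initial in-degrees: [1, 3, 3, 0, 2, 1]
  ready (indeg=0): [3]
  pop 3: indeg[0]->0; indeg[1]->2; indeg[2]->2; indeg[4]->1 | ready=[0] | order so far=[3]
  pop 0: indeg[1]->1; indeg[2]->1; indeg[4]->0 | ready=[4] | order so far=[3, 0]
  pop 4: indeg[2]->0; indeg[5]->0 | ready=[2, 5] | order so far=[3, 0, 4]
  pop 2: no out-edges | ready=[5] | order so far=[3, 0, 4, 2]
  pop 5: indeg[1]->0 | ready=[1] | order so far=[3, 0, 4, 2, 5]
  pop 1: no out-edges | ready=[] | order so far=[3, 0, 4, 2, 5, 1]
  Result: [3, 0, 4, 2, 5, 1]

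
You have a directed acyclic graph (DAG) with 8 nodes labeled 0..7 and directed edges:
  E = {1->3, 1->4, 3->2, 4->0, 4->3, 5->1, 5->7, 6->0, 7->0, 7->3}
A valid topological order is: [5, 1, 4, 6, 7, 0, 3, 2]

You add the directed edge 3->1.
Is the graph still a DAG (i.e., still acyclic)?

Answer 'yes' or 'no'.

Answer: no

Derivation:
Given toposort: [5, 1, 4, 6, 7, 0, 3, 2]
Position of 3: index 6; position of 1: index 1
New edge 3->1: backward (u after v in old order)
Backward edge: old toposort is now invalid. Check if this creates a cycle.
Does 1 already reach 3? Reachable from 1: [0, 1, 2, 3, 4]. YES -> cycle!
Still a DAG? no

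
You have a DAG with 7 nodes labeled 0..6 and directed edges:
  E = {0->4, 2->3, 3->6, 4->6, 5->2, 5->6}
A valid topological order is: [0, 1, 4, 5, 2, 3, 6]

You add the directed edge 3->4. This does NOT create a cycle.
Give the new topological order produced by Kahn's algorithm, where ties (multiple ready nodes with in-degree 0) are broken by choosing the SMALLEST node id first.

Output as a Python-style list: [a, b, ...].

Answer: [0, 1, 5, 2, 3, 4, 6]

Derivation:
Old toposort: [0, 1, 4, 5, 2, 3, 6]
Added edge: 3->4
Position of 3 (5) > position of 4 (2). Must reorder: 3 must now come before 4.
Run Kahn's algorithm (break ties by smallest node id):
  initial in-degrees: [0, 0, 1, 1, 2, 0, 3]
  ready (indeg=0): [0, 1, 5]
  pop 0: indeg[4]->1 | ready=[1, 5] | order so far=[0]
  pop 1: no out-edges | ready=[5] | order so far=[0, 1]
  pop 5: indeg[2]->0; indeg[6]->2 | ready=[2] | order so far=[0, 1, 5]
  pop 2: indeg[3]->0 | ready=[3] | order so far=[0, 1, 5, 2]
  pop 3: indeg[4]->0; indeg[6]->1 | ready=[4] | order so far=[0, 1, 5, 2, 3]
  pop 4: indeg[6]->0 | ready=[6] | order so far=[0, 1, 5, 2, 3, 4]
  pop 6: no out-edges | ready=[] | order so far=[0, 1, 5, 2, 3, 4, 6]
  Result: [0, 1, 5, 2, 3, 4, 6]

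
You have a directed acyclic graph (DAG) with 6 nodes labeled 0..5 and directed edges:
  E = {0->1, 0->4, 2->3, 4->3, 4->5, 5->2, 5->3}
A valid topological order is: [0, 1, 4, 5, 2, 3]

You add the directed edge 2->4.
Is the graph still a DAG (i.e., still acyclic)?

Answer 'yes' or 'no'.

Given toposort: [0, 1, 4, 5, 2, 3]
Position of 2: index 4; position of 4: index 2
New edge 2->4: backward (u after v in old order)
Backward edge: old toposort is now invalid. Check if this creates a cycle.
Does 4 already reach 2? Reachable from 4: [2, 3, 4, 5]. YES -> cycle!
Still a DAG? no

Answer: no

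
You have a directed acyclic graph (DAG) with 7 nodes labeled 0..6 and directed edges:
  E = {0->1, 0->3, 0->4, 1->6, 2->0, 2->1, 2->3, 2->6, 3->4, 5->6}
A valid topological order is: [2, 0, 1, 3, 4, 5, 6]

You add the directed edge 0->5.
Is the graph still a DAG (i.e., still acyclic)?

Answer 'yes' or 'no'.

Answer: yes

Derivation:
Given toposort: [2, 0, 1, 3, 4, 5, 6]
Position of 0: index 1; position of 5: index 5
New edge 0->5: forward
Forward edge: respects the existing order. Still a DAG, same toposort still valid.
Still a DAG? yes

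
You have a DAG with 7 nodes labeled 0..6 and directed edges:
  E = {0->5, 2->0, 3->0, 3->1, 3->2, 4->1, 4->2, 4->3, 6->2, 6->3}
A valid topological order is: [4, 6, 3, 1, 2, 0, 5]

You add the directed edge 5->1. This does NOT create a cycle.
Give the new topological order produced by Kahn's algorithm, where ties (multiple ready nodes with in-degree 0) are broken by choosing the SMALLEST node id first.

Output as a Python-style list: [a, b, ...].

Answer: [4, 6, 3, 2, 0, 5, 1]

Derivation:
Old toposort: [4, 6, 3, 1, 2, 0, 5]
Added edge: 5->1
Position of 5 (6) > position of 1 (3). Must reorder: 5 must now come before 1.
Run Kahn's algorithm (break ties by smallest node id):
  initial in-degrees: [2, 3, 3, 2, 0, 1, 0]
  ready (indeg=0): [4, 6]
  pop 4: indeg[1]->2; indeg[2]->2; indeg[3]->1 | ready=[6] | order so far=[4]
  pop 6: indeg[2]->1; indeg[3]->0 | ready=[3] | order so far=[4, 6]
  pop 3: indeg[0]->1; indeg[1]->1; indeg[2]->0 | ready=[2] | order so far=[4, 6, 3]
  pop 2: indeg[0]->0 | ready=[0] | order so far=[4, 6, 3, 2]
  pop 0: indeg[5]->0 | ready=[5] | order so far=[4, 6, 3, 2, 0]
  pop 5: indeg[1]->0 | ready=[1] | order so far=[4, 6, 3, 2, 0, 5]
  pop 1: no out-edges | ready=[] | order so far=[4, 6, 3, 2, 0, 5, 1]
  Result: [4, 6, 3, 2, 0, 5, 1]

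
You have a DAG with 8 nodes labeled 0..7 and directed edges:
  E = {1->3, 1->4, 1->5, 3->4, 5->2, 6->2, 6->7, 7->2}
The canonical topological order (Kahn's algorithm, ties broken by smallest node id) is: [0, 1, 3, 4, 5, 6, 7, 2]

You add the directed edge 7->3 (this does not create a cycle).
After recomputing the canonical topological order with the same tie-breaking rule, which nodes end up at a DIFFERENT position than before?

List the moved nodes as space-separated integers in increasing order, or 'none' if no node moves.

Old toposort: [0, 1, 3, 4, 5, 6, 7, 2]
Added edge 7->3
Recompute Kahn (smallest-id tiebreak):
  initial in-degrees: [0, 0, 3, 2, 2, 1, 0, 1]
  ready (indeg=0): [0, 1, 6]
  pop 0: no out-edges | ready=[1, 6] | order so far=[0]
  pop 1: indeg[3]->1; indeg[4]->1; indeg[5]->0 | ready=[5, 6] | order so far=[0, 1]
  pop 5: indeg[2]->2 | ready=[6] | order so far=[0, 1, 5]
  pop 6: indeg[2]->1; indeg[7]->0 | ready=[7] | order so far=[0, 1, 5, 6]
  pop 7: indeg[2]->0; indeg[3]->0 | ready=[2, 3] | order so far=[0, 1, 5, 6, 7]
  pop 2: no out-edges | ready=[3] | order so far=[0, 1, 5, 6, 7, 2]
  pop 3: indeg[4]->0 | ready=[4] | order so far=[0, 1, 5, 6, 7, 2, 3]
  pop 4: no out-edges | ready=[] | order so far=[0, 1, 5, 6, 7, 2, 3, 4]
New canonical toposort: [0, 1, 5, 6, 7, 2, 3, 4]
Compare positions:
  Node 0: index 0 -> 0 (same)
  Node 1: index 1 -> 1 (same)
  Node 2: index 7 -> 5 (moved)
  Node 3: index 2 -> 6 (moved)
  Node 4: index 3 -> 7 (moved)
  Node 5: index 4 -> 2 (moved)
  Node 6: index 5 -> 3 (moved)
  Node 7: index 6 -> 4 (moved)
Nodes that changed position: 2 3 4 5 6 7

Answer: 2 3 4 5 6 7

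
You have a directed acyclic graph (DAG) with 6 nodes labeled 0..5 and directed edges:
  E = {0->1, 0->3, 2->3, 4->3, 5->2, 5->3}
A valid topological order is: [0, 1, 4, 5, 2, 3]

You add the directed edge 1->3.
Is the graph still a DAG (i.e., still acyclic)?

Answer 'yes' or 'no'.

Given toposort: [0, 1, 4, 5, 2, 3]
Position of 1: index 1; position of 3: index 5
New edge 1->3: forward
Forward edge: respects the existing order. Still a DAG, same toposort still valid.
Still a DAG? yes

Answer: yes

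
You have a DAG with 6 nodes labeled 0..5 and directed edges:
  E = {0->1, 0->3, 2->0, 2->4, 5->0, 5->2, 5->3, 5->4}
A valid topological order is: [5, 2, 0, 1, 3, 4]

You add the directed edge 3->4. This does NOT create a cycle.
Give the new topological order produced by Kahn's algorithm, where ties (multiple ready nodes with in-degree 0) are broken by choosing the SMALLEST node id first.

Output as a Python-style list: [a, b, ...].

Old toposort: [5, 2, 0, 1, 3, 4]
Added edge: 3->4
Position of 3 (4) < position of 4 (5). Old order still valid.
Run Kahn's algorithm (break ties by smallest node id):
  initial in-degrees: [2, 1, 1, 2, 3, 0]
  ready (indeg=0): [5]
  pop 5: indeg[0]->1; indeg[2]->0; indeg[3]->1; indeg[4]->2 | ready=[2] | order so far=[5]
  pop 2: indeg[0]->0; indeg[4]->1 | ready=[0] | order so far=[5, 2]
  pop 0: indeg[1]->0; indeg[3]->0 | ready=[1, 3] | order so far=[5, 2, 0]
  pop 1: no out-edges | ready=[3] | order so far=[5, 2, 0, 1]
  pop 3: indeg[4]->0 | ready=[4] | order so far=[5, 2, 0, 1, 3]
  pop 4: no out-edges | ready=[] | order so far=[5, 2, 0, 1, 3, 4]
  Result: [5, 2, 0, 1, 3, 4]

Answer: [5, 2, 0, 1, 3, 4]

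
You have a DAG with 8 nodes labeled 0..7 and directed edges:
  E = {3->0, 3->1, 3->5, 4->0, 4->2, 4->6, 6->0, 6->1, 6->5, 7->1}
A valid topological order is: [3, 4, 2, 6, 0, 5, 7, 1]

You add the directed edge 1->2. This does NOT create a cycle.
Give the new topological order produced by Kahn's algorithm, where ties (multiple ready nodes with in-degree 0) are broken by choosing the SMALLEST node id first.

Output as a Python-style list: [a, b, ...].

Old toposort: [3, 4, 2, 6, 0, 5, 7, 1]
Added edge: 1->2
Position of 1 (7) > position of 2 (2). Must reorder: 1 must now come before 2.
Run Kahn's algorithm (break ties by smallest node id):
  initial in-degrees: [3, 3, 2, 0, 0, 2, 1, 0]
  ready (indeg=0): [3, 4, 7]
  pop 3: indeg[0]->2; indeg[1]->2; indeg[5]->1 | ready=[4, 7] | order so far=[3]
  pop 4: indeg[0]->1; indeg[2]->1; indeg[6]->0 | ready=[6, 7] | order so far=[3, 4]
  pop 6: indeg[0]->0; indeg[1]->1; indeg[5]->0 | ready=[0, 5, 7] | order so far=[3, 4, 6]
  pop 0: no out-edges | ready=[5, 7] | order so far=[3, 4, 6, 0]
  pop 5: no out-edges | ready=[7] | order so far=[3, 4, 6, 0, 5]
  pop 7: indeg[1]->0 | ready=[1] | order so far=[3, 4, 6, 0, 5, 7]
  pop 1: indeg[2]->0 | ready=[2] | order so far=[3, 4, 6, 0, 5, 7, 1]
  pop 2: no out-edges | ready=[] | order so far=[3, 4, 6, 0, 5, 7, 1, 2]
  Result: [3, 4, 6, 0, 5, 7, 1, 2]

Answer: [3, 4, 6, 0, 5, 7, 1, 2]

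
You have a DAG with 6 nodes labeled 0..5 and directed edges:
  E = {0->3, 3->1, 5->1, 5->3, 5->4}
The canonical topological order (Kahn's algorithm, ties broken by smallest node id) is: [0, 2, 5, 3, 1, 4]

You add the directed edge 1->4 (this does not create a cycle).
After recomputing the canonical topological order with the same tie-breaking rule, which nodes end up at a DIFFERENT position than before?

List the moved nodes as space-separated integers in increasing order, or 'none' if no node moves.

Old toposort: [0, 2, 5, 3, 1, 4]
Added edge 1->4
Recompute Kahn (smallest-id tiebreak):
  initial in-degrees: [0, 2, 0, 2, 2, 0]
  ready (indeg=0): [0, 2, 5]
  pop 0: indeg[3]->1 | ready=[2, 5] | order so far=[0]
  pop 2: no out-edges | ready=[5] | order so far=[0, 2]
  pop 5: indeg[1]->1; indeg[3]->0; indeg[4]->1 | ready=[3] | order so far=[0, 2, 5]
  pop 3: indeg[1]->0 | ready=[1] | order so far=[0, 2, 5, 3]
  pop 1: indeg[4]->0 | ready=[4] | order so far=[0, 2, 5, 3, 1]
  pop 4: no out-edges | ready=[] | order so far=[0, 2, 5, 3, 1, 4]
New canonical toposort: [0, 2, 5, 3, 1, 4]
Compare positions:
  Node 0: index 0 -> 0 (same)
  Node 1: index 4 -> 4 (same)
  Node 2: index 1 -> 1 (same)
  Node 3: index 3 -> 3 (same)
  Node 4: index 5 -> 5 (same)
  Node 5: index 2 -> 2 (same)
Nodes that changed position: none

Answer: none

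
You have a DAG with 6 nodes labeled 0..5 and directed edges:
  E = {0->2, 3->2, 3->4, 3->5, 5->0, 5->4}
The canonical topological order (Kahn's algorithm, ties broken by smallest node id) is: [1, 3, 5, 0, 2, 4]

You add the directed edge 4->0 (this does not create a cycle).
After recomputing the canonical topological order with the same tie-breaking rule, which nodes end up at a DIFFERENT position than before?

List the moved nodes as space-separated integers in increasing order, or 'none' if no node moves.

Old toposort: [1, 3, 5, 0, 2, 4]
Added edge 4->0
Recompute Kahn (smallest-id tiebreak):
  initial in-degrees: [2, 0, 2, 0, 2, 1]
  ready (indeg=0): [1, 3]
  pop 1: no out-edges | ready=[3] | order so far=[1]
  pop 3: indeg[2]->1; indeg[4]->1; indeg[5]->0 | ready=[5] | order so far=[1, 3]
  pop 5: indeg[0]->1; indeg[4]->0 | ready=[4] | order so far=[1, 3, 5]
  pop 4: indeg[0]->0 | ready=[0] | order so far=[1, 3, 5, 4]
  pop 0: indeg[2]->0 | ready=[2] | order so far=[1, 3, 5, 4, 0]
  pop 2: no out-edges | ready=[] | order so far=[1, 3, 5, 4, 0, 2]
New canonical toposort: [1, 3, 5, 4, 0, 2]
Compare positions:
  Node 0: index 3 -> 4 (moved)
  Node 1: index 0 -> 0 (same)
  Node 2: index 4 -> 5 (moved)
  Node 3: index 1 -> 1 (same)
  Node 4: index 5 -> 3 (moved)
  Node 5: index 2 -> 2 (same)
Nodes that changed position: 0 2 4

Answer: 0 2 4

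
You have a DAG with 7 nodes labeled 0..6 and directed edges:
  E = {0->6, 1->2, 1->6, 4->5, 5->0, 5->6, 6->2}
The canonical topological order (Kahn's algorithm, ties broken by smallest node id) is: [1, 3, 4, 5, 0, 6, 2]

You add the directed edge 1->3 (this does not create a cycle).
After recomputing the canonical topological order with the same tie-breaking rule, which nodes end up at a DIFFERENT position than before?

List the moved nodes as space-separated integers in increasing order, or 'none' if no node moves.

Old toposort: [1, 3, 4, 5, 0, 6, 2]
Added edge 1->3
Recompute Kahn (smallest-id tiebreak):
  initial in-degrees: [1, 0, 2, 1, 0, 1, 3]
  ready (indeg=0): [1, 4]
  pop 1: indeg[2]->1; indeg[3]->0; indeg[6]->2 | ready=[3, 4] | order so far=[1]
  pop 3: no out-edges | ready=[4] | order so far=[1, 3]
  pop 4: indeg[5]->0 | ready=[5] | order so far=[1, 3, 4]
  pop 5: indeg[0]->0; indeg[6]->1 | ready=[0] | order so far=[1, 3, 4, 5]
  pop 0: indeg[6]->0 | ready=[6] | order so far=[1, 3, 4, 5, 0]
  pop 6: indeg[2]->0 | ready=[2] | order so far=[1, 3, 4, 5, 0, 6]
  pop 2: no out-edges | ready=[] | order so far=[1, 3, 4, 5, 0, 6, 2]
New canonical toposort: [1, 3, 4, 5, 0, 6, 2]
Compare positions:
  Node 0: index 4 -> 4 (same)
  Node 1: index 0 -> 0 (same)
  Node 2: index 6 -> 6 (same)
  Node 3: index 1 -> 1 (same)
  Node 4: index 2 -> 2 (same)
  Node 5: index 3 -> 3 (same)
  Node 6: index 5 -> 5 (same)
Nodes that changed position: none

Answer: none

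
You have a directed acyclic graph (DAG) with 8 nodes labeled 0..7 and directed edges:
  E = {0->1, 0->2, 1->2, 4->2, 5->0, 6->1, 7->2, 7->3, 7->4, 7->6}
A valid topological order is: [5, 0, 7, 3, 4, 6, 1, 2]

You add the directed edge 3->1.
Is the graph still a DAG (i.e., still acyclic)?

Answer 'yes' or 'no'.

Given toposort: [5, 0, 7, 3, 4, 6, 1, 2]
Position of 3: index 3; position of 1: index 6
New edge 3->1: forward
Forward edge: respects the existing order. Still a DAG, same toposort still valid.
Still a DAG? yes

Answer: yes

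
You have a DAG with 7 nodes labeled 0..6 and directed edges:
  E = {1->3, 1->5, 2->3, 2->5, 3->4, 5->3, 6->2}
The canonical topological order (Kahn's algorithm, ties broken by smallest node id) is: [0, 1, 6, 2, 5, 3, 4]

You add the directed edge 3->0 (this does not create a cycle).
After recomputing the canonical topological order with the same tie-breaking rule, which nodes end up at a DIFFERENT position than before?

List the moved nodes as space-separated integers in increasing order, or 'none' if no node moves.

Answer: 0 1 2 3 5 6

Derivation:
Old toposort: [0, 1, 6, 2, 5, 3, 4]
Added edge 3->0
Recompute Kahn (smallest-id tiebreak):
  initial in-degrees: [1, 0, 1, 3, 1, 2, 0]
  ready (indeg=0): [1, 6]
  pop 1: indeg[3]->2; indeg[5]->1 | ready=[6] | order so far=[1]
  pop 6: indeg[2]->0 | ready=[2] | order so far=[1, 6]
  pop 2: indeg[3]->1; indeg[5]->0 | ready=[5] | order so far=[1, 6, 2]
  pop 5: indeg[3]->0 | ready=[3] | order so far=[1, 6, 2, 5]
  pop 3: indeg[0]->0; indeg[4]->0 | ready=[0, 4] | order so far=[1, 6, 2, 5, 3]
  pop 0: no out-edges | ready=[4] | order so far=[1, 6, 2, 5, 3, 0]
  pop 4: no out-edges | ready=[] | order so far=[1, 6, 2, 5, 3, 0, 4]
New canonical toposort: [1, 6, 2, 5, 3, 0, 4]
Compare positions:
  Node 0: index 0 -> 5 (moved)
  Node 1: index 1 -> 0 (moved)
  Node 2: index 3 -> 2 (moved)
  Node 3: index 5 -> 4 (moved)
  Node 4: index 6 -> 6 (same)
  Node 5: index 4 -> 3 (moved)
  Node 6: index 2 -> 1 (moved)
Nodes that changed position: 0 1 2 3 5 6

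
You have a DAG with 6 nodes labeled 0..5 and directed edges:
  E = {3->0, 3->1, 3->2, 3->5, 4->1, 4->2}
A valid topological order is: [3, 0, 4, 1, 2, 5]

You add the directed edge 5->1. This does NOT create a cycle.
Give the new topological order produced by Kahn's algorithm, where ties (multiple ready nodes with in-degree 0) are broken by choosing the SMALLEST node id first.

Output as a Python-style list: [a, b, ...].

Old toposort: [3, 0, 4, 1, 2, 5]
Added edge: 5->1
Position of 5 (5) > position of 1 (3). Must reorder: 5 must now come before 1.
Run Kahn's algorithm (break ties by smallest node id):
  initial in-degrees: [1, 3, 2, 0, 0, 1]
  ready (indeg=0): [3, 4]
  pop 3: indeg[0]->0; indeg[1]->2; indeg[2]->1; indeg[5]->0 | ready=[0, 4, 5] | order so far=[3]
  pop 0: no out-edges | ready=[4, 5] | order so far=[3, 0]
  pop 4: indeg[1]->1; indeg[2]->0 | ready=[2, 5] | order so far=[3, 0, 4]
  pop 2: no out-edges | ready=[5] | order so far=[3, 0, 4, 2]
  pop 5: indeg[1]->0 | ready=[1] | order so far=[3, 0, 4, 2, 5]
  pop 1: no out-edges | ready=[] | order so far=[3, 0, 4, 2, 5, 1]
  Result: [3, 0, 4, 2, 5, 1]

Answer: [3, 0, 4, 2, 5, 1]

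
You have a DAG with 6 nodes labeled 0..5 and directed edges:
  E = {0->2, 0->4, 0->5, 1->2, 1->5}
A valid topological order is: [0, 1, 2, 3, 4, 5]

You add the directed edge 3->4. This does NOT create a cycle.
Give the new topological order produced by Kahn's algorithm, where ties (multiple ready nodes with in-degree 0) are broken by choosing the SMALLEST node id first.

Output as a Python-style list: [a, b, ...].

Old toposort: [0, 1, 2, 3, 4, 5]
Added edge: 3->4
Position of 3 (3) < position of 4 (4). Old order still valid.
Run Kahn's algorithm (break ties by smallest node id):
  initial in-degrees: [0, 0, 2, 0, 2, 2]
  ready (indeg=0): [0, 1, 3]
  pop 0: indeg[2]->1; indeg[4]->1; indeg[5]->1 | ready=[1, 3] | order so far=[0]
  pop 1: indeg[2]->0; indeg[5]->0 | ready=[2, 3, 5] | order so far=[0, 1]
  pop 2: no out-edges | ready=[3, 5] | order so far=[0, 1, 2]
  pop 3: indeg[4]->0 | ready=[4, 5] | order so far=[0, 1, 2, 3]
  pop 4: no out-edges | ready=[5] | order so far=[0, 1, 2, 3, 4]
  pop 5: no out-edges | ready=[] | order so far=[0, 1, 2, 3, 4, 5]
  Result: [0, 1, 2, 3, 4, 5]

Answer: [0, 1, 2, 3, 4, 5]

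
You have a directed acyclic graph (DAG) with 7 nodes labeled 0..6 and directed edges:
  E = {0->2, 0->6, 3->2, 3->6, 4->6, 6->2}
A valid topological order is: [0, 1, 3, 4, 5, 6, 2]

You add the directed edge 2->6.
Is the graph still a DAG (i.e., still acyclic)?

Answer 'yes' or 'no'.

Given toposort: [0, 1, 3, 4, 5, 6, 2]
Position of 2: index 6; position of 6: index 5
New edge 2->6: backward (u after v in old order)
Backward edge: old toposort is now invalid. Check if this creates a cycle.
Does 6 already reach 2? Reachable from 6: [2, 6]. YES -> cycle!
Still a DAG? no

Answer: no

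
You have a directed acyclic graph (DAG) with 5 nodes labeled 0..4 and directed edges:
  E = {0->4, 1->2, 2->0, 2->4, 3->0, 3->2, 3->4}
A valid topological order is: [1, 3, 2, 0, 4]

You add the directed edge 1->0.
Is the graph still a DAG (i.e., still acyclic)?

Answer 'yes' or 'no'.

Given toposort: [1, 3, 2, 0, 4]
Position of 1: index 0; position of 0: index 3
New edge 1->0: forward
Forward edge: respects the existing order. Still a DAG, same toposort still valid.
Still a DAG? yes

Answer: yes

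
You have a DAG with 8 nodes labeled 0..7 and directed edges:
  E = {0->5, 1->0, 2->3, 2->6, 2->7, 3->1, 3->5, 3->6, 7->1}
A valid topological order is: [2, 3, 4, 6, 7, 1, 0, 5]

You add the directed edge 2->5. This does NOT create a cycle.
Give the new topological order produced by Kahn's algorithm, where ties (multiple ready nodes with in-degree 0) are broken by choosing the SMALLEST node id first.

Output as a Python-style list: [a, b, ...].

Answer: [2, 3, 4, 6, 7, 1, 0, 5]

Derivation:
Old toposort: [2, 3, 4, 6, 7, 1, 0, 5]
Added edge: 2->5
Position of 2 (0) < position of 5 (7). Old order still valid.
Run Kahn's algorithm (break ties by smallest node id):
  initial in-degrees: [1, 2, 0, 1, 0, 3, 2, 1]
  ready (indeg=0): [2, 4]
  pop 2: indeg[3]->0; indeg[5]->2; indeg[6]->1; indeg[7]->0 | ready=[3, 4, 7] | order so far=[2]
  pop 3: indeg[1]->1; indeg[5]->1; indeg[6]->0 | ready=[4, 6, 7] | order so far=[2, 3]
  pop 4: no out-edges | ready=[6, 7] | order so far=[2, 3, 4]
  pop 6: no out-edges | ready=[7] | order so far=[2, 3, 4, 6]
  pop 7: indeg[1]->0 | ready=[1] | order so far=[2, 3, 4, 6, 7]
  pop 1: indeg[0]->0 | ready=[0] | order so far=[2, 3, 4, 6, 7, 1]
  pop 0: indeg[5]->0 | ready=[5] | order so far=[2, 3, 4, 6, 7, 1, 0]
  pop 5: no out-edges | ready=[] | order so far=[2, 3, 4, 6, 7, 1, 0, 5]
  Result: [2, 3, 4, 6, 7, 1, 0, 5]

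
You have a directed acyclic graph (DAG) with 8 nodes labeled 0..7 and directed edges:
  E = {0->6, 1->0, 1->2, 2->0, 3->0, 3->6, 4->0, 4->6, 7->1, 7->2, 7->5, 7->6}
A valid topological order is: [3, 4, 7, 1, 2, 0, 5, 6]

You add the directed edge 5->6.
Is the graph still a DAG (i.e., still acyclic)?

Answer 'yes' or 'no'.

Answer: yes

Derivation:
Given toposort: [3, 4, 7, 1, 2, 0, 5, 6]
Position of 5: index 6; position of 6: index 7
New edge 5->6: forward
Forward edge: respects the existing order. Still a DAG, same toposort still valid.
Still a DAG? yes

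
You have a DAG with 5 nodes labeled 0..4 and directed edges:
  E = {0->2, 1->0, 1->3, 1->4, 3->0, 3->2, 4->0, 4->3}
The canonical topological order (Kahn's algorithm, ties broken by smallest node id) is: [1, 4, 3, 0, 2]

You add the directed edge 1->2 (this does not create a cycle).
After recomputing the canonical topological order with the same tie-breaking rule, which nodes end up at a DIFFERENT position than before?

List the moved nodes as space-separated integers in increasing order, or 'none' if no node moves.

Old toposort: [1, 4, 3, 0, 2]
Added edge 1->2
Recompute Kahn (smallest-id tiebreak):
  initial in-degrees: [3, 0, 3, 2, 1]
  ready (indeg=0): [1]
  pop 1: indeg[0]->2; indeg[2]->2; indeg[3]->1; indeg[4]->0 | ready=[4] | order so far=[1]
  pop 4: indeg[0]->1; indeg[3]->0 | ready=[3] | order so far=[1, 4]
  pop 3: indeg[0]->0; indeg[2]->1 | ready=[0] | order so far=[1, 4, 3]
  pop 0: indeg[2]->0 | ready=[2] | order so far=[1, 4, 3, 0]
  pop 2: no out-edges | ready=[] | order so far=[1, 4, 3, 0, 2]
New canonical toposort: [1, 4, 3, 0, 2]
Compare positions:
  Node 0: index 3 -> 3 (same)
  Node 1: index 0 -> 0 (same)
  Node 2: index 4 -> 4 (same)
  Node 3: index 2 -> 2 (same)
  Node 4: index 1 -> 1 (same)
Nodes that changed position: none

Answer: none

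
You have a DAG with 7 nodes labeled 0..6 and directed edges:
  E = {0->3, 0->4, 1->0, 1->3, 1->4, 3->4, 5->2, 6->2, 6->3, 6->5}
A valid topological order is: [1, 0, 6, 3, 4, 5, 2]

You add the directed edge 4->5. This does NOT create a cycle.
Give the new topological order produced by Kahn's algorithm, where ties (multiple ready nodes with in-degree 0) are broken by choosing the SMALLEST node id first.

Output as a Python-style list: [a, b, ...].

Answer: [1, 0, 6, 3, 4, 5, 2]

Derivation:
Old toposort: [1, 0, 6, 3, 4, 5, 2]
Added edge: 4->5
Position of 4 (4) < position of 5 (5). Old order still valid.
Run Kahn's algorithm (break ties by smallest node id):
  initial in-degrees: [1, 0, 2, 3, 3, 2, 0]
  ready (indeg=0): [1, 6]
  pop 1: indeg[0]->0; indeg[3]->2; indeg[4]->2 | ready=[0, 6] | order so far=[1]
  pop 0: indeg[3]->1; indeg[4]->1 | ready=[6] | order so far=[1, 0]
  pop 6: indeg[2]->1; indeg[3]->0; indeg[5]->1 | ready=[3] | order so far=[1, 0, 6]
  pop 3: indeg[4]->0 | ready=[4] | order so far=[1, 0, 6, 3]
  pop 4: indeg[5]->0 | ready=[5] | order so far=[1, 0, 6, 3, 4]
  pop 5: indeg[2]->0 | ready=[2] | order so far=[1, 0, 6, 3, 4, 5]
  pop 2: no out-edges | ready=[] | order so far=[1, 0, 6, 3, 4, 5, 2]
  Result: [1, 0, 6, 3, 4, 5, 2]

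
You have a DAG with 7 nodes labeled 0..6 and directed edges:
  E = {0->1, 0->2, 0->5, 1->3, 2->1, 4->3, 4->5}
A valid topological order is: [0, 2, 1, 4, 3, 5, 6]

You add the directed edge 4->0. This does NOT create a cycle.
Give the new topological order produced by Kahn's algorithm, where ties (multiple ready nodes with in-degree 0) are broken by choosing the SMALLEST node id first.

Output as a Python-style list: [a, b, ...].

Old toposort: [0, 2, 1, 4, 3, 5, 6]
Added edge: 4->0
Position of 4 (3) > position of 0 (0). Must reorder: 4 must now come before 0.
Run Kahn's algorithm (break ties by smallest node id):
  initial in-degrees: [1, 2, 1, 2, 0, 2, 0]
  ready (indeg=0): [4, 6]
  pop 4: indeg[0]->0; indeg[3]->1; indeg[5]->1 | ready=[0, 6] | order so far=[4]
  pop 0: indeg[1]->1; indeg[2]->0; indeg[5]->0 | ready=[2, 5, 6] | order so far=[4, 0]
  pop 2: indeg[1]->0 | ready=[1, 5, 6] | order so far=[4, 0, 2]
  pop 1: indeg[3]->0 | ready=[3, 5, 6] | order so far=[4, 0, 2, 1]
  pop 3: no out-edges | ready=[5, 6] | order so far=[4, 0, 2, 1, 3]
  pop 5: no out-edges | ready=[6] | order so far=[4, 0, 2, 1, 3, 5]
  pop 6: no out-edges | ready=[] | order so far=[4, 0, 2, 1, 3, 5, 6]
  Result: [4, 0, 2, 1, 3, 5, 6]

Answer: [4, 0, 2, 1, 3, 5, 6]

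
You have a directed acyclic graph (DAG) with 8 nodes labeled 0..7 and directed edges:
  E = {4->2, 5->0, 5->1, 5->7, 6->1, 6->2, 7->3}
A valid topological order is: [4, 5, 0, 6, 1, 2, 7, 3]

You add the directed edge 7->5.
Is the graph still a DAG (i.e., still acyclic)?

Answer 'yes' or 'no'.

Given toposort: [4, 5, 0, 6, 1, 2, 7, 3]
Position of 7: index 6; position of 5: index 1
New edge 7->5: backward (u after v in old order)
Backward edge: old toposort is now invalid. Check if this creates a cycle.
Does 5 already reach 7? Reachable from 5: [0, 1, 3, 5, 7]. YES -> cycle!
Still a DAG? no

Answer: no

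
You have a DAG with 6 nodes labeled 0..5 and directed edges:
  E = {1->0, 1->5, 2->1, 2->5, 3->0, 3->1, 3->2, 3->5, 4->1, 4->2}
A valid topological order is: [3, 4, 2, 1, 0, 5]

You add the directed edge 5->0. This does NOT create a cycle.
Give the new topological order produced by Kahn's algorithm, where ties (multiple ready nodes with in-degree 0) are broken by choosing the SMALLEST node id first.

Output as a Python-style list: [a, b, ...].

Old toposort: [3, 4, 2, 1, 0, 5]
Added edge: 5->0
Position of 5 (5) > position of 0 (4). Must reorder: 5 must now come before 0.
Run Kahn's algorithm (break ties by smallest node id):
  initial in-degrees: [3, 3, 2, 0, 0, 3]
  ready (indeg=0): [3, 4]
  pop 3: indeg[0]->2; indeg[1]->2; indeg[2]->1; indeg[5]->2 | ready=[4] | order so far=[3]
  pop 4: indeg[1]->1; indeg[2]->0 | ready=[2] | order so far=[3, 4]
  pop 2: indeg[1]->0; indeg[5]->1 | ready=[1] | order so far=[3, 4, 2]
  pop 1: indeg[0]->1; indeg[5]->0 | ready=[5] | order so far=[3, 4, 2, 1]
  pop 5: indeg[0]->0 | ready=[0] | order so far=[3, 4, 2, 1, 5]
  pop 0: no out-edges | ready=[] | order so far=[3, 4, 2, 1, 5, 0]
  Result: [3, 4, 2, 1, 5, 0]

Answer: [3, 4, 2, 1, 5, 0]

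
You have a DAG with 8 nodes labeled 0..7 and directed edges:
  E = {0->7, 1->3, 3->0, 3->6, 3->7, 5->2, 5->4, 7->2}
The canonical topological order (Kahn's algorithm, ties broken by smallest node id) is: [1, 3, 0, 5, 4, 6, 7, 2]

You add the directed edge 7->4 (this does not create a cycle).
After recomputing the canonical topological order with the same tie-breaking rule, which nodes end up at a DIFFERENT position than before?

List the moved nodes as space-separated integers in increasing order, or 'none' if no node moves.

Answer: 2 4 6 7

Derivation:
Old toposort: [1, 3, 0, 5, 4, 6, 7, 2]
Added edge 7->4
Recompute Kahn (smallest-id tiebreak):
  initial in-degrees: [1, 0, 2, 1, 2, 0, 1, 2]
  ready (indeg=0): [1, 5]
  pop 1: indeg[3]->0 | ready=[3, 5] | order so far=[1]
  pop 3: indeg[0]->0; indeg[6]->0; indeg[7]->1 | ready=[0, 5, 6] | order so far=[1, 3]
  pop 0: indeg[7]->0 | ready=[5, 6, 7] | order so far=[1, 3, 0]
  pop 5: indeg[2]->1; indeg[4]->1 | ready=[6, 7] | order so far=[1, 3, 0, 5]
  pop 6: no out-edges | ready=[7] | order so far=[1, 3, 0, 5, 6]
  pop 7: indeg[2]->0; indeg[4]->0 | ready=[2, 4] | order so far=[1, 3, 0, 5, 6, 7]
  pop 2: no out-edges | ready=[4] | order so far=[1, 3, 0, 5, 6, 7, 2]
  pop 4: no out-edges | ready=[] | order so far=[1, 3, 0, 5, 6, 7, 2, 4]
New canonical toposort: [1, 3, 0, 5, 6, 7, 2, 4]
Compare positions:
  Node 0: index 2 -> 2 (same)
  Node 1: index 0 -> 0 (same)
  Node 2: index 7 -> 6 (moved)
  Node 3: index 1 -> 1 (same)
  Node 4: index 4 -> 7 (moved)
  Node 5: index 3 -> 3 (same)
  Node 6: index 5 -> 4 (moved)
  Node 7: index 6 -> 5 (moved)
Nodes that changed position: 2 4 6 7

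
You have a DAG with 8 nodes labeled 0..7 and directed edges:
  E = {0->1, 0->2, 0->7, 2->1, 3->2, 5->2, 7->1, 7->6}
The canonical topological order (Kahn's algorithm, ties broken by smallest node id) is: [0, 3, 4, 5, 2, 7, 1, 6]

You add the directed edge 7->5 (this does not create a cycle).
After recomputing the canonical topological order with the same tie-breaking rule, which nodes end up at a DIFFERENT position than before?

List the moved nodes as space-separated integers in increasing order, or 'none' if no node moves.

Answer: 2 5 7

Derivation:
Old toposort: [0, 3, 4, 5, 2, 7, 1, 6]
Added edge 7->5
Recompute Kahn (smallest-id tiebreak):
  initial in-degrees: [0, 3, 3, 0, 0, 1, 1, 1]
  ready (indeg=0): [0, 3, 4]
  pop 0: indeg[1]->2; indeg[2]->2; indeg[7]->0 | ready=[3, 4, 7] | order so far=[0]
  pop 3: indeg[2]->1 | ready=[4, 7] | order so far=[0, 3]
  pop 4: no out-edges | ready=[7] | order so far=[0, 3, 4]
  pop 7: indeg[1]->1; indeg[5]->0; indeg[6]->0 | ready=[5, 6] | order so far=[0, 3, 4, 7]
  pop 5: indeg[2]->0 | ready=[2, 6] | order so far=[0, 3, 4, 7, 5]
  pop 2: indeg[1]->0 | ready=[1, 6] | order so far=[0, 3, 4, 7, 5, 2]
  pop 1: no out-edges | ready=[6] | order so far=[0, 3, 4, 7, 5, 2, 1]
  pop 6: no out-edges | ready=[] | order so far=[0, 3, 4, 7, 5, 2, 1, 6]
New canonical toposort: [0, 3, 4, 7, 5, 2, 1, 6]
Compare positions:
  Node 0: index 0 -> 0 (same)
  Node 1: index 6 -> 6 (same)
  Node 2: index 4 -> 5 (moved)
  Node 3: index 1 -> 1 (same)
  Node 4: index 2 -> 2 (same)
  Node 5: index 3 -> 4 (moved)
  Node 6: index 7 -> 7 (same)
  Node 7: index 5 -> 3 (moved)
Nodes that changed position: 2 5 7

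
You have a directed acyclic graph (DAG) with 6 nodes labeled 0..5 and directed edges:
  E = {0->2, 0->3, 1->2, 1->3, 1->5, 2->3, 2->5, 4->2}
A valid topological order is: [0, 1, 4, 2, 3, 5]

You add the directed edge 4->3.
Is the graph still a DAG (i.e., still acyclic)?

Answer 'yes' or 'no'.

Given toposort: [0, 1, 4, 2, 3, 5]
Position of 4: index 2; position of 3: index 4
New edge 4->3: forward
Forward edge: respects the existing order. Still a DAG, same toposort still valid.
Still a DAG? yes

Answer: yes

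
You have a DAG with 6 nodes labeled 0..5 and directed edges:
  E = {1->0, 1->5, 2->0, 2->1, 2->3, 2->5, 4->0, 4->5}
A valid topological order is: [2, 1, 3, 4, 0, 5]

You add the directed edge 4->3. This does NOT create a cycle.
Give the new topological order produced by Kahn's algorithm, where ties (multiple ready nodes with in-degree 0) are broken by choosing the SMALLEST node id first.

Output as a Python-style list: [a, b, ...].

Old toposort: [2, 1, 3, 4, 0, 5]
Added edge: 4->3
Position of 4 (3) > position of 3 (2). Must reorder: 4 must now come before 3.
Run Kahn's algorithm (break ties by smallest node id):
  initial in-degrees: [3, 1, 0, 2, 0, 3]
  ready (indeg=0): [2, 4]
  pop 2: indeg[0]->2; indeg[1]->0; indeg[3]->1; indeg[5]->2 | ready=[1, 4] | order so far=[2]
  pop 1: indeg[0]->1; indeg[5]->1 | ready=[4] | order so far=[2, 1]
  pop 4: indeg[0]->0; indeg[3]->0; indeg[5]->0 | ready=[0, 3, 5] | order so far=[2, 1, 4]
  pop 0: no out-edges | ready=[3, 5] | order so far=[2, 1, 4, 0]
  pop 3: no out-edges | ready=[5] | order so far=[2, 1, 4, 0, 3]
  pop 5: no out-edges | ready=[] | order so far=[2, 1, 4, 0, 3, 5]
  Result: [2, 1, 4, 0, 3, 5]

Answer: [2, 1, 4, 0, 3, 5]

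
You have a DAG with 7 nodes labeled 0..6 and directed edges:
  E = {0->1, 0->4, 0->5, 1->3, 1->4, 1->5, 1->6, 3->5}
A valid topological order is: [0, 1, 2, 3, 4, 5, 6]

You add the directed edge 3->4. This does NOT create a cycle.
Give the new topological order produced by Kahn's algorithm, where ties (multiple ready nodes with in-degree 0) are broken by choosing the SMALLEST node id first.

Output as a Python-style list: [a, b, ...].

Old toposort: [0, 1, 2, 3, 4, 5, 6]
Added edge: 3->4
Position of 3 (3) < position of 4 (4). Old order still valid.
Run Kahn's algorithm (break ties by smallest node id):
  initial in-degrees: [0, 1, 0, 1, 3, 3, 1]
  ready (indeg=0): [0, 2]
  pop 0: indeg[1]->0; indeg[4]->2; indeg[5]->2 | ready=[1, 2] | order so far=[0]
  pop 1: indeg[3]->0; indeg[4]->1; indeg[5]->1; indeg[6]->0 | ready=[2, 3, 6] | order so far=[0, 1]
  pop 2: no out-edges | ready=[3, 6] | order so far=[0, 1, 2]
  pop 3: indeg[4]->0; indeg[5]->0 | ready=[4, 5, 6] | order so far=[0, 1, 2, 3]
  pop 4: no out-edges | ready=[5, 6] | order so far=[0, 1, 2, 3, 4]
  pop 5: no out-edges | ready=[6] | order so far=[0, 1, 2, 3, 4, 5]
  pop 6: no out-edges | ready=[] | order so far=[0, 1, 2, 3, 4, 5, 6]
  Result: [0, 1, 2, 3, 4, 5, 6]

Answer: [0, 1, 2, 3, 4, 5, 6]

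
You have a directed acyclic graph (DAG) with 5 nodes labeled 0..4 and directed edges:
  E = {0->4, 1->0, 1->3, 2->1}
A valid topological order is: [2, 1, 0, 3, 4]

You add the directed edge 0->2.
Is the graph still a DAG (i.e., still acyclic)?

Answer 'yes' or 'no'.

Answer: no

Derivation:
Given toposort: [2, 1, 0, 3, 4]
Position of 0: index 2; position of 2: index 0
New edge 0->2: backward (u after v in old order)
Backward edge: old toposort is now invalid. Check if this creates a cycle.
Does 2 already reach 0? Reachable from 2: [0, 1, 2, 3, 4]. YES -> cycle!
Still a DAG? no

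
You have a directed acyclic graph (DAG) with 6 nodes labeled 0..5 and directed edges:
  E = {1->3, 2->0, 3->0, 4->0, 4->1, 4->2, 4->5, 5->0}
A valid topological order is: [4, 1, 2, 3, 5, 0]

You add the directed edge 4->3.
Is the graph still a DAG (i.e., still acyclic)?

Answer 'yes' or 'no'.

Answer: yes

Derivation:
Given toposort: [4, 1, 2, 3, 5, 0]
Position of 4: index 0; position of 3: index 3
New edge 4->3: forward
Forward edge: respects the existing order. Still a DAG, same toposort still valid.
Still a DAG? yes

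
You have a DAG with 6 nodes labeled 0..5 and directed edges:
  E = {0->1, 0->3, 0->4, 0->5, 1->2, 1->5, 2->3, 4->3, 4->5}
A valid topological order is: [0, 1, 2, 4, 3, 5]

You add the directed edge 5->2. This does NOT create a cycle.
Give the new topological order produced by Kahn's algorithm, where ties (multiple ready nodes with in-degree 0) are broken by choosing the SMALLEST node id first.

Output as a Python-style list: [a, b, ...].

Answer: [0, 1, 4, 5, 2, 3]

Derivation:
Old toposort: [0, 1, 2, 4, 3, 5]
Added edge: 5->2
Position of 5 (5) > position of 2 (2). Must reorder: 5 must now come before 2.
Run Kahn's algorithm (break ties by smallest node id):
  initial in-degrees: [0, 1, 2, 3, 1, 3]
  ready (indeg=0): [0]
  pop 0: indeg[1]->0; indeg[3]->2; indeg[4]->0; indeg[5]->2 | ready=[1, 4] | order so far=[0]
  pop 1: indeg[2]->1; indeg[5]->1 | ready=[4] | order so far=[0, 1]
  pop 4: indeg[3]->1; indeg[5]->0 | ready=[5] | order so far=[0, 1, 4]
  pop 5: indeg[2]->0 | ready=[2] | order so far=[0, 1, 4, 5]
  pop 2: indeg[3]->0 | ready=[3] | order so far=[0, 1, 4, 5, 2]
  pop 3: no out-edges | ready=[] | order so far=[0, 1, 4, 5, 2, 3]
  Result: [0, 1, 4, 5, 2, 3]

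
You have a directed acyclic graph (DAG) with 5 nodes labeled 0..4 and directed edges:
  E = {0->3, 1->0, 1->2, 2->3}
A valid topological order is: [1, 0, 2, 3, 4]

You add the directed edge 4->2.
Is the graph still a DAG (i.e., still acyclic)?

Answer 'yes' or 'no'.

Given toposort: [1, 0, 2, 3, 4]
Position of 4: index 4; position of 2: index 2
New edge 4->2: backward (u after v in old order)
Backward edge: old toposort is now invalid. Check if this creates a cycle.
Does 2 already reach 4? Reachable from 2: [2, 3]. NO -> still a DAG (reorder needed).
Still a DAG? yes

Answer: yes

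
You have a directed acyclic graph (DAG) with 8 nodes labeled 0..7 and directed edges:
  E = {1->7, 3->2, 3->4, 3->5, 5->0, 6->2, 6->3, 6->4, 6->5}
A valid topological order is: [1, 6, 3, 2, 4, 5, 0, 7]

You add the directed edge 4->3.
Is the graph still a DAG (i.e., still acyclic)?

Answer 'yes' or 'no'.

Given toposort: [1, 6, 3, 2, 4, 5, 0, 7]
Position of 4: index 4; position of 3: index 2
New edge 4->3: backward (u after v in old order)
Backward edge: old toposort is now invalid. Check if this creates a cycle.
Does 3 already reach 4? Reachable from 3: [0, 2, 3, 4, 5]. YES -> cycle!
Still a DAG? no

Answer: no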